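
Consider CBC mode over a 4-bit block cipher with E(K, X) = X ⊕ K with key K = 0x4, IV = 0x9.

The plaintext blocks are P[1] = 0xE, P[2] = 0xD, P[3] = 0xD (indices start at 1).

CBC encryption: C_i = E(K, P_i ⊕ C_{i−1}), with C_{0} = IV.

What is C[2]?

C[1]: P[1] ⊕ 0x9 = 0x7; E(K, 0x7) = 0x3.
C[2]: P[2] ⊕ 0x3 = 0xE; E(K, 0xE) = 0xA.

C[2] = 0xA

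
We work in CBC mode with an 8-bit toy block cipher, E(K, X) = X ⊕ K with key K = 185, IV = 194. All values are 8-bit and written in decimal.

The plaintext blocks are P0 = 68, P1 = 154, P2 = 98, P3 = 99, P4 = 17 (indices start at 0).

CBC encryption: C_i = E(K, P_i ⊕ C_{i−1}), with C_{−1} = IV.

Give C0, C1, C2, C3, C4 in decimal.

C0: P0 ⊕ 194 = 134; E(K, 134) = 63.
C1: P1 ⊕ 63 = 165; E(K, 165) = 28.
C2: P2 ⊕ 28 = 126; E(K, 126) = 199.
C3: P3 ⊕ 199 = 164; E(K, 164) = 29.
C4: P4 ⊕ 29 = 12; E(K, 12) = 181.

C0 = 63, C1 = 28, C2 = 199, C3 = 29, C4 = 181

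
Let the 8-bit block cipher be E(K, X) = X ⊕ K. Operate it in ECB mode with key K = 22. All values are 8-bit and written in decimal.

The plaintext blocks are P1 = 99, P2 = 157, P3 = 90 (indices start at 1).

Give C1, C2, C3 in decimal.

ECB encryption: C_i = E(K, P_i).
C1: E(K, 99) = 117.
C2: E(K, 157) = 139.
C3: E(K, 90) = 76.

C1 = 117, C2 = 139, C3 = 76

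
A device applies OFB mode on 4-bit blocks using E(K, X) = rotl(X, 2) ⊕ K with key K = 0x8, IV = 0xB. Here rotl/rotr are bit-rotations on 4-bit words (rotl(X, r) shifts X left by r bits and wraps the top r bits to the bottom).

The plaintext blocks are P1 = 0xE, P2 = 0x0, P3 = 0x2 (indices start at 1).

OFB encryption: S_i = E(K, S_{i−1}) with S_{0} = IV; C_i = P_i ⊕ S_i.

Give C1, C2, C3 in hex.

C1: S = E(K, 0xB) = 0x6; 0xE ⊕ 0x6 = 0x8.
C2: S = E(K, 0x6) = 0x1; 0x0 ⊕ 0x1 = 0x1.
C3: S = E(K, 0x1) = 0xC; 0x2 ⊕ 0xC = 0xE.

C1 = 0x8, C2 = 0x1, C3 = 0xE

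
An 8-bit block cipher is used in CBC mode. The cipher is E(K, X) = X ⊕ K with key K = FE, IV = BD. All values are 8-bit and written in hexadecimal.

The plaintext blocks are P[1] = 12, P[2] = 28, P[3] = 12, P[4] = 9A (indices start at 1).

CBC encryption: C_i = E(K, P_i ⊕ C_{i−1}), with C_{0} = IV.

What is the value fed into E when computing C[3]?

C[1]: P[1] ⊕ BD = AF; E(K, AF) = 51.
C[2]: P[2] ⊕ 51 = 79; E(K, 79) = 87.
C[3]: P[3] ⊕ 87 = 95; E(K, 95) = 6B.
So the input to E for block [3] is 95.

95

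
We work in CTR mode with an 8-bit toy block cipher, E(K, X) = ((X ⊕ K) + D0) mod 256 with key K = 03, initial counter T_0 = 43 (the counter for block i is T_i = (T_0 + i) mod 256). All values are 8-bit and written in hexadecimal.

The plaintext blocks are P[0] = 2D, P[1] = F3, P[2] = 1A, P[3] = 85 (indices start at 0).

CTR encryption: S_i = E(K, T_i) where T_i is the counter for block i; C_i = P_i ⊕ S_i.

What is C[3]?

C[3] = 90

C[0]: T = 43, S = E(K, T) = 10; 2D ⊕ 10 = 3D.
C[1]: T = 44, S = E(K, T) = 17; F3 ⊕ 17 = E4.
C[2]: T = 45, S = E(K, T) = 16; 1A ⊕ 16 = 0C.
C[3]: T = 46, S = E(K, T) = 15; 85 ⊕ 15 = 90.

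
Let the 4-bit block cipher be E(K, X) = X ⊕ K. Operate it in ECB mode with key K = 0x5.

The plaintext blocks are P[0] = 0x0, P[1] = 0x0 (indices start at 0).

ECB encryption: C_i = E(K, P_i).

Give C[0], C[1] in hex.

C[0] = 0x5, C[1] = 0x5

C[0]: E(K, 0x0) = 0x5.
C[1]: E(K, 0x0) = 0x5.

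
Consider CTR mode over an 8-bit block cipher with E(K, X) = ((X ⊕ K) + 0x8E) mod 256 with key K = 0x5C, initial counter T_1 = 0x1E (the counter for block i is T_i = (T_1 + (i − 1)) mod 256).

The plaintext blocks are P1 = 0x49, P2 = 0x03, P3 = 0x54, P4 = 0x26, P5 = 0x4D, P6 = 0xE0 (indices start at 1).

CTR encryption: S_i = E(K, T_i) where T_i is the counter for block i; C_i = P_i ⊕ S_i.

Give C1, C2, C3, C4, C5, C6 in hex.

C1: T = 0x1E, S = E(K, T) = 0xD0; 0x49 ⊕ 0xD0 = 0x99.
C2: T = 0x1F, S = E(K, T) = 0xD1; 0x03 ⊕ 0xD1 = 0xD2.
C3: T = 0x20, S = E(K, T) = 0x0A; 0x54 ⊕ 0x0A = 0x5E.
C4: T = 0x21, S = E(K, T) = 0x0B; 0x26 ⊕ 0x0B = 0x2D.
C5: T = 0x22, S = E(K, T) = 0x0C; 0x4D ⊕ 0x0C = 0x41.
C6: T = 0x23, S = E(K, T) = 0x0D; 0xE0 ⊕ 0x0D = 0xED.

C1 = 0x99, C2 = 0xD2, C3 = 0x5E, C4 = 0x2D, C5 = 0x41, C6 = 0xED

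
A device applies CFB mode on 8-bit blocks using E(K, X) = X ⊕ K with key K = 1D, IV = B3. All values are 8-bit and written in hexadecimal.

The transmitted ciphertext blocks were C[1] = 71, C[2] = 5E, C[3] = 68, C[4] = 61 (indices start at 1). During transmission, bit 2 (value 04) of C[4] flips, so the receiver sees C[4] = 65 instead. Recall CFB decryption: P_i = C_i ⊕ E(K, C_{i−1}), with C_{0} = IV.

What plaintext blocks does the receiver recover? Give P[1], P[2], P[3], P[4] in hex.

Only C[4] changed, to 65. In CFB, a change in C_i flips the same bit in P_i and garbles P_{i+1}. Decrypting the received ciphertext:
P[1]: E(K, B3) = AE; 71 ⊕ AE = DF.
P[2]: E(K, 71) = 6C; 5E ⊕ 6C = 32.
P[3]: E(K, 5E) = 43; 68 ⊕ 43 = 2B.
P[4]: E(K, 68) = 75; 65 ⊕ 75 = 10.
Blocks that differ from the original plaintext: P[4].

P[1] = DF, P[2] = 32, P[3] = 2B, P[4] = 10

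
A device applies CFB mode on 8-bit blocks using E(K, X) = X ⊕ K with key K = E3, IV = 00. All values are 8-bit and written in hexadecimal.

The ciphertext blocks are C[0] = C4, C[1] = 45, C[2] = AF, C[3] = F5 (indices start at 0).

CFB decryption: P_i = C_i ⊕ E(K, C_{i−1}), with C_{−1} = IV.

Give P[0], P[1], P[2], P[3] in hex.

P[0]: E(K, 00) = E3; C4 ⊕ E3 = 27.
P[1]: E(K, C4) = 27; 45 ⊕ 27 = 62.
P[2]: E(K, 45) = A6; AF ⊕ A6 = 09.
P[3]: E(K, AF) = 4C; F5 ⊕ 4C = B9.

P[0] = 27, P[1] = 62, P[2] = 09, P[3] = B9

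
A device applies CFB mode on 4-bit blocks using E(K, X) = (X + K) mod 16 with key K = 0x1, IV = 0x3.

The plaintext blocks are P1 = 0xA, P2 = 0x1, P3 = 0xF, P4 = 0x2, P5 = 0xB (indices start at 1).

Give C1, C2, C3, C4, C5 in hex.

C1 = 0xE, C2 = 0xE, C3 = 0x0, C4 = 0x3, C5 = 0xF

CFB encryption: C_i = P_i ⊕ E(K, C_{i−1}), with C_{0} = IV.
C1: E(K, 0x3) = 0x4; 0xA ⊕ 0x4 = 0xE.
C2: E(K, 0xE) = 0xF; 0x1 ⊕ 0xF = 0xE.
C3: E(K, 0xE) = 0xF; 0xF ⊕ 0xF = 0x0.
C4: E(K, 0x0) = 0x1; 0x2 ⊕ 0x1 = 0x3.
C5: E(K, 0x3) = 0x4; 0xB ⊕ 0x4 = 0xF.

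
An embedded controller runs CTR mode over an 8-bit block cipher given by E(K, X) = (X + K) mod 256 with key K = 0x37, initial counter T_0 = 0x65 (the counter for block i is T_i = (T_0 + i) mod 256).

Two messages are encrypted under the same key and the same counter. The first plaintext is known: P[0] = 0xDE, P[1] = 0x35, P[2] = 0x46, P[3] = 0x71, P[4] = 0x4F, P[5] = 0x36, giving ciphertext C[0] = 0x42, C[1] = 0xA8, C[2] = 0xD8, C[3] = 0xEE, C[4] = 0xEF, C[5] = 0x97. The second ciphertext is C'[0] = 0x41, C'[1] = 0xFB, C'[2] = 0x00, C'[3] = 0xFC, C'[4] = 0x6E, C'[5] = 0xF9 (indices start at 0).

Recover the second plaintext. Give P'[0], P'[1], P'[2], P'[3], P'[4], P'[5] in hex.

P'[0] = 0xDD, P'[1] = 0x66, P'[2] = 0x9E, P'[3] = 0x63, P'[4] = 0xCE, P'[5] = 0x58

In CTR with a reused counter, both messages share the same keystream S_i, so C_i ⊕ C'_i = P_i ⊕ P'_i and thus P'_i = P_i ⊕ C_i ⊕ C'_i.
P'[0]: 0xDE ⊕ 0x42 ⊕ 0x41 = 0xDD.
P'[1]: 0x35 ⊕ 0xA8 ⊕ 0xFB = 0x66.
P'[2]: 0x46 ⊕ 0xD8 ⊕ 0x00 = 0x9E.
P'[3]: 0x71 ⊕ 0xEE ⊕ 0xFC = 0x63.
P'[4]: 0x4F ⊕ 0xEF ⊕ 0x6E = 0xCE.
P'[5]: 0x36 ⊕ 0x97 ⊕ 0xF9 = 0x58.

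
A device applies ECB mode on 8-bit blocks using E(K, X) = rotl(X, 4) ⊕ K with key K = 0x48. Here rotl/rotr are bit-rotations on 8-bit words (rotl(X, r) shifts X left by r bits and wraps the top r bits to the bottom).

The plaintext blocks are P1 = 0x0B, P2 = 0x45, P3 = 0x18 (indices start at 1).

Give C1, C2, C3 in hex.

ECB encryption: C_i = E(K, P_i).
C1: E(K, 0x0B) = 0xF8.
C2: E(K, 0x45) = 0x1C.
C3: E(K, 0x18) = 0xC9.

C1 = 0xF8, C2 = 0x1C, C3 = 0xC9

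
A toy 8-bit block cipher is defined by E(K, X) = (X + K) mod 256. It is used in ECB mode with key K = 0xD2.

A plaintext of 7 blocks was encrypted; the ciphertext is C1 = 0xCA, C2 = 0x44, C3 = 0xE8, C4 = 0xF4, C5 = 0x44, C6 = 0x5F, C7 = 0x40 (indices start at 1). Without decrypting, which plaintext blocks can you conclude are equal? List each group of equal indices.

P2 = P5

ECB encrypts each block independently with the same key, so equal ciphertext blocks imply equal plaintext blocks.
C2 = C5 = 0x44, so P2 = P5.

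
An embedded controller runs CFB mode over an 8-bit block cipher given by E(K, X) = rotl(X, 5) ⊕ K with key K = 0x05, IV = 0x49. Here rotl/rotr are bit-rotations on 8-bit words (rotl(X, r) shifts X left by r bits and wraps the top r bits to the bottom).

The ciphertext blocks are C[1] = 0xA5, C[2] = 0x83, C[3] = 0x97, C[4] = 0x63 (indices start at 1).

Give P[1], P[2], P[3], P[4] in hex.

P[1] = 0x89, P[2] = 0x32, P[3] = 0xE2, P[4] = 0x94

CFB decryption: P_i = C_i ⊕ E(K, C_{i−1}), with C_{0} = IV.
P[1]: E(K, 0x49) = 0x2C; 0xA5 ⊕ 0x2C = 0x89.
P[2]: E(K, 0xA5) = 0xB1; 0x83 ⊕ 0xB1 = 0x32.
P[3]: E(K, 0x83) = 0x75; 0x97 ⊕ 0x75 = 0xE2.
P[4]: E(K, 0x97) = 0xF7; 0x63 ⊕ 0xF7 = 0x94.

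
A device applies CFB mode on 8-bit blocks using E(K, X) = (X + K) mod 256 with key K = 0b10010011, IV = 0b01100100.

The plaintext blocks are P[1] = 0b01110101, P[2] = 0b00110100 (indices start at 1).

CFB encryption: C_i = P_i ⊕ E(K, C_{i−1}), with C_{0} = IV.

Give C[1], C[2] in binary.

C[1] = 0b10000010, C[2] = 0b00100001

C[1]: E(K, 0b01100100) = 0b11110111; 0b01110101 ⊕ 0b11110111 = 0b10000010.
C[2]: E(K, 0b10000010) = 0b00010101; 0b00110100 ⊕ 0b00010101 = 0b00100001.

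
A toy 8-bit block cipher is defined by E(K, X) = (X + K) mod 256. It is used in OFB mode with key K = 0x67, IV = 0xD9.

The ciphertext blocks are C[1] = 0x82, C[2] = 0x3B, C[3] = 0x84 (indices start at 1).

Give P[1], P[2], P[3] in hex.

OFB decryption: S_i = E(K, S_{i−1}) with S_{0} = IV; P_i = C_i ⊕ S_i.
P[1]: S = E(K, 0xD9) = 0x40; 0x82 ⊕ 0x40 = 0xC2.
P[2]: S = E(K, 0x40) = 0xA7; 0x3B ⊕ 0xA7 = 0x9C.
P[3]: S = E(K, 0xA7) = 0x0E; 0x84 ⊕ 0x0E = 0x8A.

P[1] = 0xC2, P[2] = 0x9C, P[3] = 0x8A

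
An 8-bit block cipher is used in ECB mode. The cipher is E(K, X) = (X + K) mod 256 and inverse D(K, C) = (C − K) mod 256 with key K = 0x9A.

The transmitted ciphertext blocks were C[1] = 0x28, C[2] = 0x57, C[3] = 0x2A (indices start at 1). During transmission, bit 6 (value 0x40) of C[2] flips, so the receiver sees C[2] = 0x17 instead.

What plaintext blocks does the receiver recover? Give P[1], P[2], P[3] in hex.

ECB decryption: P_i = D(K, C_i).
Only C[2] changed, to 0x17. In ECB, a change in C_i affects only P_i. Decrypting the received ciphertext:
P[1]: D(K, 0x28) = 0x8E.
P[2]: D(K, 0x17) = 0x7D.
P[3]: D(K, 0x2A) = 0x90.
Blocks that differ from the original plaintext: P[2].

P[1] = 0x8E, P[2] = 0x7D, P[3] = 0x90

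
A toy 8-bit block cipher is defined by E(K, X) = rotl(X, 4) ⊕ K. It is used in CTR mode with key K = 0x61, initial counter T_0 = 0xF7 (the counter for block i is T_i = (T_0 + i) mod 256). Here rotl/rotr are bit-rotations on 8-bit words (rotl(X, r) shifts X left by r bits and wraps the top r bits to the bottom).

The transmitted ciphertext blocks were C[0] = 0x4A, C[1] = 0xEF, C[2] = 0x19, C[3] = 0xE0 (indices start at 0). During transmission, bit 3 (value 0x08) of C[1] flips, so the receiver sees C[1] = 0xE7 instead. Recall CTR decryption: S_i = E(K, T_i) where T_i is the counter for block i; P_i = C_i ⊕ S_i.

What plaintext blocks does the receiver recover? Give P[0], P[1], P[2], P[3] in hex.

P[0] = 0x54, P[1] = 0x09, P[2] = 0xE7, P[3] = 0x2E

Only C[1] changed, to 0xE7. In CTR, a change in C_i flips the same bit in P_i only; the keystream is unaffected. Decrypting the received ciphertext:
P[0]: T = 0xF7, S = E(K, T) = 0x1E; 0x4A ⊕ 0x1E = 0x54.
P[1]: T = 0xF8, S = E(K, T) = 0xEE; 0xE7 ⊕ 0xEE = 0x09.
P[2]: T = 0xF9, S = E(K, T) = 0xFE; 0x19 ⊕ 0xFE = 0xE7.
P[3]: T = 0xFA, S = E(K, T) = 0xCE; 0xE0 ⊕ 0xCE = 0x2E.
Blocks that differ from the original plaintext: P[1].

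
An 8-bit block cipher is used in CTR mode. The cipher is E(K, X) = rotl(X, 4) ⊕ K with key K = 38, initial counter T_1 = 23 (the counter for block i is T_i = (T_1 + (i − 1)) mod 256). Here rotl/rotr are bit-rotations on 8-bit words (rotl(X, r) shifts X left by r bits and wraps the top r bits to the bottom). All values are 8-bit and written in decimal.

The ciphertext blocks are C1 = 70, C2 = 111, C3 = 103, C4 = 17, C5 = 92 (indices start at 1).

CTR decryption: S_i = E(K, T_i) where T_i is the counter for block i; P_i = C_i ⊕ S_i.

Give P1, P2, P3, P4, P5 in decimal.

P1: T = 23, S = E(K, T) = 87; 70 ⊕ 87 = 17.
P2: T = 24, S = E(K, T) = 167; 111 ⊕ 167 = 200.
P3: T = 25, S = E(K, T) = 183; 103 ⊕ 183 = 208.
P4: T = 26, S = E(K, T) = 135; 17 ⊕ 135 = 150.
P5: T = 27, S = E(K, T) = 151; 92 ⊕ 151 = 203.

P1 = 17, P2 = 200, P3 = 208, P4 = 150, P5 = 203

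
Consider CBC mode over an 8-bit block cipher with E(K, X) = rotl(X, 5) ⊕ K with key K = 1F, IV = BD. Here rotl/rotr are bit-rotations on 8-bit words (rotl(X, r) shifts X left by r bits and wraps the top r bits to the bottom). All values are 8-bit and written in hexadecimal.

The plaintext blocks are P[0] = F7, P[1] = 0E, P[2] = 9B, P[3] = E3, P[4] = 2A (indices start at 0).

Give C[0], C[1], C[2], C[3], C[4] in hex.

C[0] = 56, C[1] = 14, C[2] = EE, C[3] = BE, C[4] = 8D

CBC encryption: C_i = E(K, P_i ⊕ C_{i−1}), with C_{−1} = IV.
C[0]: P[0] ⊕ BD = 4A; E(K, 4A) = 56.
C[1]: P[1] ⊕ 56 = 58; E(K, 58) = 14.
C[2]: P[2] ⊕ 14 = 8F; E(K, 8F) = EE.
C[3]: P[3] ⊕ EE = 0D; E(K, 0D) = BE.
C[4]: P[4] ⊕ BE = 94; E(K, 94) = 8D.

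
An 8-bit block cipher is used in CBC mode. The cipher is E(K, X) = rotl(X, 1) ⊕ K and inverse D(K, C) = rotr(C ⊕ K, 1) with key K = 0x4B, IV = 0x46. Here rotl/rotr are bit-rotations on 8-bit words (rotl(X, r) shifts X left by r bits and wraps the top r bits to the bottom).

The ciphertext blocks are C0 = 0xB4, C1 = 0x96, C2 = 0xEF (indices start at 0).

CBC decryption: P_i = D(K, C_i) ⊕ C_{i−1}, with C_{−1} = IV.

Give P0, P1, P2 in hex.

P0: D(K, 0xB4) = 0xFF; 0xFF ⊕ 0x46 = 0xB9.
P1: D(K, 0x96) = 0xEE; 0xEE ⊕ 0xB4 = 0x5A.
P2: D(K, 0xEF) = 0x52; 0x52 ⊕ 0x96 = 0xC4.

P0 = 0xB9, P1 = 0x5A, P2 = 0xC4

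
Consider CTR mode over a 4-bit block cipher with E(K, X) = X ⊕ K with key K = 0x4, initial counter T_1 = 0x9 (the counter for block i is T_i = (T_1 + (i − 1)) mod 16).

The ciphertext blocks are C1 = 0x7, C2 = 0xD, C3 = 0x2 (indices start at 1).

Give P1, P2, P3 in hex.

P1 = 0xA, P2 = 0x3, P3 = 0xD

CTR decryption: S_i = E(K, T_i) where T_i is the counter for block i; P_i = C_i ⊕ S_i.
P1: T = 0x9, S = E(K, T) = 0xD; 0x7 ⊕ 0xD = 0xA.
P2: T = 0xA, S = E(K, T) = 0xE; 0xD ⊕ 0xE = 0x3.
P3: T = 0xB, S = E(K, T) = 0xF; 0x2 ⊕ 0xF = 0xD.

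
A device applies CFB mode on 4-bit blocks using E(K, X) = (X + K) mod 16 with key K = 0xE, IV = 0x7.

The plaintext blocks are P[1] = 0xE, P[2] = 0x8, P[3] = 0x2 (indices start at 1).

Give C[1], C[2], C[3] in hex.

CFB encryption: C_i = P_i ⊕ E(K, C_{i−1}), with C_{0} = IV.
C[1]: E(K, 0x7) = 0x5; 0xE ⊕ 0x5 = 0xB.
C[2]: E(K, 0xB) = 0x9; 0x8 ⊕ 0x9 = 0x1.
C[3]: E(K, 0x1) = 0xF; 0x2 ⊕ 0xF = 0xD.

C[1] = 0xB, C[2] = 0x1, C[3] = 0xD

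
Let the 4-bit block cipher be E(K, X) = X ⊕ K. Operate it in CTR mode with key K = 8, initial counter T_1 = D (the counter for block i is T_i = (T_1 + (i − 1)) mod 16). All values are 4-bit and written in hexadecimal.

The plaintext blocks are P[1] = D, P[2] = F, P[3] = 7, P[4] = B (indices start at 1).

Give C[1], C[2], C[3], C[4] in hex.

C[1] = 8, C[2] = 9, C[3] = 0, C[4] = 3

CTR encryption: S_i = E(K, T_i) where T_i is the counter for block i; C_i = P_i ⊕ S_i.
C[1]: T = D, S = E(K, T) = 5; D ⊕ 5 = 8.
C[2]: T = E, S = E(K, T) = 6; F ⊕ 6 = 9.
C[3]: T = F, S = E(K, T) = 7; 7 ⊕ 7 = 0.
C[4]: T = 0, S = E(K, T) = 8; B ⊕ 8 = 3.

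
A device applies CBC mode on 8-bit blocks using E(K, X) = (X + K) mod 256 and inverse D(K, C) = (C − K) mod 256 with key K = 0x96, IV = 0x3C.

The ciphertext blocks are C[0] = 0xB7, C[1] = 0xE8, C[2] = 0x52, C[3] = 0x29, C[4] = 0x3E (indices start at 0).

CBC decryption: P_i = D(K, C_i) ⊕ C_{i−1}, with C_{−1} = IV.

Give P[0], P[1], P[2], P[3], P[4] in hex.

P[0]: D(K, 0xB7) = 0x21; 0x21 ⊕ 0x3C = 0x1D.
P[1]: D(K, 0xE8) = 0x52; 0x52 ⊕ 0xB7 = 0xE5.
P[2]: D(K, 0x52) = 0xBC; 0xBC ⊕ 0xE8 = 0x54.
P[3]: D(K, 0x29) = 0x93; 0x93 ⊕ 0x52 = 0xC1.
P[4]: D(K, 0x3E) = 0xA8; 0xA8 ⊕ 0x29 = 0x81.

P[0] = 0x1D, P[1] = 0xE5, P[2] = 0x54, P[3] = 0xC1, P[4] = 0x81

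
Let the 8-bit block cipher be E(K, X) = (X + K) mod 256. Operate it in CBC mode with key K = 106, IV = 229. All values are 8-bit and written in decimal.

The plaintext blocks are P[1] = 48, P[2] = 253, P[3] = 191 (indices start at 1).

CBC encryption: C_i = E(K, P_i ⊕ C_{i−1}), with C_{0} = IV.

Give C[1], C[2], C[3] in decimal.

C[1] = 63, C[2] = 44, C[3] = 253

C[1]: P[1] ⊕ 229 = 213; E(K, 213) = 63.
C[2]: P[2] ⊕ 63 = 194; E(K, 194) = 44.
C[3]: P[3] ⊕ 44 = 147; E(K, 147) = 253.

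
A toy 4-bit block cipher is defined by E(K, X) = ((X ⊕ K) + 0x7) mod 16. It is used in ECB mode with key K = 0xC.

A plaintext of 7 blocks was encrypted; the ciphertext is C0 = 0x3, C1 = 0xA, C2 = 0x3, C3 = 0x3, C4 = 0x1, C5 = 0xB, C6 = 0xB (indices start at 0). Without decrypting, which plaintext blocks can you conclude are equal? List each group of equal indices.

ECB encrypts each block independently with the same key, so equal ciphertext blocks imply equal plaintext blocks.
C0 = C2 = C3 = 0x3, so P0 = P2 = P3.
C5 = C6 = 0xB, so P5 = P6.

P0 = P2 = P3; P5 = P6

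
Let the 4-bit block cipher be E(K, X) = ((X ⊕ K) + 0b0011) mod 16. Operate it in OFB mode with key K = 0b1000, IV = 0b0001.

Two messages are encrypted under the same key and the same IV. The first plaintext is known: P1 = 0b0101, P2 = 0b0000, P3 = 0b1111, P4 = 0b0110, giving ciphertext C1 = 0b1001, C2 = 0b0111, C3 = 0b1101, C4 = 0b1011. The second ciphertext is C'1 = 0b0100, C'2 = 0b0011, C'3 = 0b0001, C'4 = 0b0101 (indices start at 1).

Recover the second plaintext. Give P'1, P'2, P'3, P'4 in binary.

In OFB with a reused IV, both messages share the same keystream S_i, so C_i ⊕ C'_i = P_i ⊕ P'_i and thus P'_i = P_i ⊕ C_i ⊕ C'_i.
P'1: 0b0101 ⊕ 0b1001 ⊕ 0b0100 = 0b1000.
P'2: 0b0000 ⊕ 0b0111 ⊕ 0b0011 = 0b0100.
P'3: 0b1111 ⊕ 0b1101 ⊕ 0b0001 = 0b0011.
P'4: 0b0110 ⊕ 0b1011 ⊕ 0b0101 = 0b1000.

P'1 = 0b1000, P'2 = 0b0100, P'3 = 0b0011, P'4 = 0b1000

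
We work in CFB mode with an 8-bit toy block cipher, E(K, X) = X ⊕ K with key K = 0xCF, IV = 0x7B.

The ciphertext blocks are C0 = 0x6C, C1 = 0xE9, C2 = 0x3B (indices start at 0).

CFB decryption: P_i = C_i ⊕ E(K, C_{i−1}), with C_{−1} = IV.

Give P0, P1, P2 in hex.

P0: E(K, 0x7B) = 0xB4; 0x6C ⊕ 0xB4 = 0xD8.
P1: E(K, 0x6C) = 0xA3; 0xE9 ⊕ 0xA3 = 0x4A.
P2: E(K, 0xE9) = 0x26; 0x3B ⊕ 0x26 = 0x1D.

P0 = 0xD8, P1 = 0x4A, P2 = 0x1D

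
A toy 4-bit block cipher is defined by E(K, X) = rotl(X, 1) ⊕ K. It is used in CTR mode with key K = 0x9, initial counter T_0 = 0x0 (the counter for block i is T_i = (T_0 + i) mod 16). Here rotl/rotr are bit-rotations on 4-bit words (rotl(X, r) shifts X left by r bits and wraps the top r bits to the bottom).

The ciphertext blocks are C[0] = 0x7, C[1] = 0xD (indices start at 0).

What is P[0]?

CTR decryption: S_i = E(K, T_i) where T_i is the counter for block i; P_i = C_i ⊕ S_i.
P[0]: T = 0x0, S = E(K, T) = 0x9; 0x7 ⊕ 0x9 = 0xE.

P[0] = 0xE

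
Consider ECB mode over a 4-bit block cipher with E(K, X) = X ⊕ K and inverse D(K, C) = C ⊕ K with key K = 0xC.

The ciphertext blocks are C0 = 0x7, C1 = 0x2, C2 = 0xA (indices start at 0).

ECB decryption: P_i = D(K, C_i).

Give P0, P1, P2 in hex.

P0 = 0xB, P1 = 0xE, P2 = 0x6

P0: D(K, 0x7) = 0xB.
P1: D(K, 0x2) = 0xE.
P2: D(K, 0xA) = 0x6.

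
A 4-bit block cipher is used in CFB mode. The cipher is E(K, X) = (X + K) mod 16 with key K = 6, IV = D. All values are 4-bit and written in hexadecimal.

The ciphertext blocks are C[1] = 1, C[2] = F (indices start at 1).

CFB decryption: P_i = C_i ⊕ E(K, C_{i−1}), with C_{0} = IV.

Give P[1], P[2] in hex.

P[1] = 2, P[2] = 8

P[1]: E(K, D) = 3; 1 ⊕ 3 = 2.
P[2]: E(K, 1) = 7; F ⊕ 7 = 8.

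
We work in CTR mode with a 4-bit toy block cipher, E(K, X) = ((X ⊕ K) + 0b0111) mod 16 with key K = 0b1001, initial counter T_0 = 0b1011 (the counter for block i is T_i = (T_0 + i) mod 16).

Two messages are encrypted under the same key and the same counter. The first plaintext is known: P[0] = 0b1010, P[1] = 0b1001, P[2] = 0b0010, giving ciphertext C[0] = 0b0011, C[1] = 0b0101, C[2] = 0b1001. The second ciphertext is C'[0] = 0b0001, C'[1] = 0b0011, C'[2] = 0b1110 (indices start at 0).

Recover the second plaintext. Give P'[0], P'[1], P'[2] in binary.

P'[0] = 0b1000, P'[1] = 0b1111, P'[2] = 0b0101

In CTR with a reused counter, both messages share the same keystream S_i, so C_i ⊕ C'_i = P_i ⊕ P'_i and thus P'_i = P_i ⊕ C_i ⊕ C'_i.
P'[0]: 0b1010 ⊕ 0b0011 ⊕ 0b0001 = 0b1000.
P'[1]: 0b1001 ⊕ 0b0101 ⊕ 0b0011 = 0b1111.
P'[2]: 0b0010 ⊕ 0b1001 ⊕ 0b1110 = 0b0101.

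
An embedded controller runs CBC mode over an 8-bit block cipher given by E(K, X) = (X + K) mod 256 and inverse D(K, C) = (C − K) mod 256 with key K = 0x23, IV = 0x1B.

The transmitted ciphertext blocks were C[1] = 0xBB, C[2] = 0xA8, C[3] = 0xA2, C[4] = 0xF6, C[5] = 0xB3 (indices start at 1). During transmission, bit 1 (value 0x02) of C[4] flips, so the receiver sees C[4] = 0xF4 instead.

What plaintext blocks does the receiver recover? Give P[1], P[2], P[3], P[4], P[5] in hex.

P[1] = 0x83, P[2] = 0x3E, P[3] = 0xD7, P[4] = 0x73, P[5] = 0x64

CBC decryption: P_i = D(K, C_i) ⊕ C_{i−1}, with C_{0} = IV.
Only C[4] changed, to 0xF4. In CBC, a change in C_i garbles P_i and flips the same bit in P_{i+1}. Decrypting the received ciphertext:
P[1]: D(K, 0xBB) = 0x98; 0x98 ⊕ 0x1B = 0x83.
P[2]: D(K, 0xA8) = 0x85; 0x85 ⊕ 0xBB = 0x3E.
P[3]: D(K, 0xA2) = 0x7F; 0x7F ⊕ 0xA8 = 0xD7.
P[4]: D(K, 0xF4) = 0xD1; 0xD1 ⊕ 0xA2 = 0x73.
P[5]: D(K, 0xB3) = 0x90; 0x90 ⊕ 0xF4 = 0x64.
Blocks that differ from the original plaintext: P[4], P[5].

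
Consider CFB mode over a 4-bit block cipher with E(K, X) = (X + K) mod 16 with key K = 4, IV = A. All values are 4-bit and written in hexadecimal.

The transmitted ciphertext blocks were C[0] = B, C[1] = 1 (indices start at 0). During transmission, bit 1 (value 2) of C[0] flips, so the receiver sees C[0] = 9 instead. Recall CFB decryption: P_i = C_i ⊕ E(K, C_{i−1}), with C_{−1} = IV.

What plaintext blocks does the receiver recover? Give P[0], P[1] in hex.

P[0] = 7, P[1] = C

Only C[0] changed, to 9. In CFB, a change in C_i flips the same bit in P_i and garbles P_{i+1}. Decrypting the received ciphertext:
P[0]: E(K, A) = E; 9 ⊕ E = 7.
P[1]: E(K, 9) = D; 1 ⊕ D = C.
Blocks that differ from the original plaintext: P[0], P[1].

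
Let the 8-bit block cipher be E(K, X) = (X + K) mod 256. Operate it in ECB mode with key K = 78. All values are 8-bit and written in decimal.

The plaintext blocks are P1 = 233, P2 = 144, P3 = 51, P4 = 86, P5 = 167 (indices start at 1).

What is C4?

ECB encryption: C_i = E(K, P_i).
C4: E(K, 86) = 164.

C4 = 164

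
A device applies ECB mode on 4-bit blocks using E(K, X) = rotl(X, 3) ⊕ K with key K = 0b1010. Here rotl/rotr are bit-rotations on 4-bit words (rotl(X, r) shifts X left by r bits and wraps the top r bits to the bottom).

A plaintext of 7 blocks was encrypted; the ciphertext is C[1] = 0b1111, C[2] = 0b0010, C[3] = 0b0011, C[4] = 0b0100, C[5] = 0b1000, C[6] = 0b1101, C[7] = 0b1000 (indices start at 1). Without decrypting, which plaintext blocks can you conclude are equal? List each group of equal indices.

P[5] = P[7]

ECB encrypts each block independently with the same key, so equal ciphertext blocks imply equal plaintext blocks.
C[5] = C[7] = 0b1000, so P[5] = P[7].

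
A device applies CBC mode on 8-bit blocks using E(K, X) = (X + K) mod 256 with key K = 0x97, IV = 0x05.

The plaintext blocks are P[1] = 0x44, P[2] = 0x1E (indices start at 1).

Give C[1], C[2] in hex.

CBC encryption: C_i = E(K, P_i ⊕ C_{i−1}), with C_{0} = IV.
C[1]: P[1] ⊕ 0x05 = 0x41; E(K, 0x41) = 0xD8.
C[2]: P[2] ⊕ 0xD8 = 0xC6; E(K, 0xC6) = 0x5D.

C[1] = 0xD8, C[2] = 0x5D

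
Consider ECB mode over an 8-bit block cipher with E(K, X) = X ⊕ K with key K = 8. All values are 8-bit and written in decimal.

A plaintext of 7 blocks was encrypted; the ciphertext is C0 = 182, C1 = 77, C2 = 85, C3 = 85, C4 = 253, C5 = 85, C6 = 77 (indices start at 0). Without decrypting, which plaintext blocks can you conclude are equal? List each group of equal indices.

ECB encrypts each block independently with the same key, so equal ciphertext blocks imply equal plaintext blocks.
C1 = C6 = 77, so P1 = P6.
C2 = C3 = C5 = 85, so P2 = P3 = P5.

P1 = P6; P2 = P3 = P5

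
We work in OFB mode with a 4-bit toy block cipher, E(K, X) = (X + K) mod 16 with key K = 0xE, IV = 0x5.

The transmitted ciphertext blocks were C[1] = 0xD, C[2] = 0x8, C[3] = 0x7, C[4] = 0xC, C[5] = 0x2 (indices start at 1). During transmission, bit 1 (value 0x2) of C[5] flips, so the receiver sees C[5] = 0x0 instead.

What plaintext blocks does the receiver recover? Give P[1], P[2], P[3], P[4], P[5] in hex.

P[1] = 0xE, P[2] = 0x9, P[3] = 0x8, P[4] = 0x1, P[5] = 0xB

OFB decryption: S_i = E(K, S_{i−1}) with S_{0} = IV; P_i = C_i ⊕ S_i.
Only C[5] changed, to 0x0. In OFB, a change in C_i flips the same bit in P_i only; the keystream is unaffected. Decrypting the received ciphertext:
P[1]: S = E(K, 0x5) = 0x3; 0xD ⊕ 0x3 = 0xE.
P[2]: S = E(K, 0x3) = 0x1; 0x8 ⊕ 0x1 = 0x9.
P[3]: S = E(K, 0x1) = 0xF; 0x7 ⊕ 0xF = 0x8.
P[4]: S = E(K, 0xF) = 0xD; 0xC ⊕ 0xD = 0x1.
P[5]: S = E(K, 0xD) = 0xB; 0x0 ⊕ 0xB = 0xB.
Blocks that differ from the original plaintext: P[5].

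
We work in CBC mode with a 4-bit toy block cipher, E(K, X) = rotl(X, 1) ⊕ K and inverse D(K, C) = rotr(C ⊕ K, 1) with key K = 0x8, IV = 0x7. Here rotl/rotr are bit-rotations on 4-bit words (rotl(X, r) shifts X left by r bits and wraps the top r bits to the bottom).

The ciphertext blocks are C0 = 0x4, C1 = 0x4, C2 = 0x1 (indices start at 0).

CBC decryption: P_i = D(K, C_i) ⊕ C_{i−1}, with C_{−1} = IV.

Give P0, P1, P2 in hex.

P0 = 0x1, P1 = 0x2, P2 = 0x8

P0: D(K, 0x4) = 0x6; 0x6 ⊕ 0x7 = 0x1.
P1: D(K, 0x4) = 0x6; 0x6 ⊕ 0x4 = 0x2.
P2: D(K, 0x1) = 0xC; 0xC ⊕ 0x4 = 0x8.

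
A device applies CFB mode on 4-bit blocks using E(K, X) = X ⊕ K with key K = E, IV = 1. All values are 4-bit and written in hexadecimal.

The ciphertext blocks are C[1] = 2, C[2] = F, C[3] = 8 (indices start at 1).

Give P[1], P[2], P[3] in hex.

P[1] = D, P[2] = 3, P[3] = 9

CFB decryption: P_i = C_i ⊕ E(K, C_{i−1}), with C_{0} = IV.
P[1]: E(K, 1) = F; 2 ⊕ F = D.
P[2]: E(K, 2) = C; F ⊕ C = 3.
P[3]: E(K, F) = 1; 8 ⊕ 1 = 9.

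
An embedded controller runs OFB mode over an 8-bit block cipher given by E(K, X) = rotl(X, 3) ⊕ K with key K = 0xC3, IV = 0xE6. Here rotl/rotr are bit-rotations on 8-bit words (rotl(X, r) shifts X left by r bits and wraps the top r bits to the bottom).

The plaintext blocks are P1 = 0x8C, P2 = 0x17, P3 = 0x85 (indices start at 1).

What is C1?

OFB encryption: S_i = E(K, S_{i−1}) with S_{0} = IV; C_i = P_i ⊕ S_i.
C1: S = E(K, 0xE6) = 0xF4; 0x8C ⊕ 0xF4 = 0x78.

C1 = 0x78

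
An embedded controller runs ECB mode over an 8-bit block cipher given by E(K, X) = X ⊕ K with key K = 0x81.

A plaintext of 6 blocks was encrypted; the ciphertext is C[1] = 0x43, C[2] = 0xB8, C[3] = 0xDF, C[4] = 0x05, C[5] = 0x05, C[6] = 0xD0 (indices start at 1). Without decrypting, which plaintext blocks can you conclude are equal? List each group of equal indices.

P[4] = P[5]

ECB encrypts each block independently with the same key, so equal ciphertext blocks imply equal plaintext blocks.
C[4] = C[5] = 0x05, so P[4] = P[5].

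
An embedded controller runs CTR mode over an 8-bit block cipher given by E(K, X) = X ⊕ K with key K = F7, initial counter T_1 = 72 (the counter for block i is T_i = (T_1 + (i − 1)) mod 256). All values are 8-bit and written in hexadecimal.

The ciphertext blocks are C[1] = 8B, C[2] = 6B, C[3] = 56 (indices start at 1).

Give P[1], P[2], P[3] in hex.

CTR decryption: S_i = E(K, T_i) where T_i is the counter for block i; P_i = C_i ⊕ S_i.
P[1]: T = 72, S = E(K, T) = 85; 8B ⊕ 85 = 0E.
P[2]: T = 73, S = E(K, T) = 84; 6B ⊕ 84 = EF.
P[3]: T = 74, S = E(K, T) = 83; 56 ⊕ 83 = D5.

P[1] = 0E, P[2] = EF, P[3] = D5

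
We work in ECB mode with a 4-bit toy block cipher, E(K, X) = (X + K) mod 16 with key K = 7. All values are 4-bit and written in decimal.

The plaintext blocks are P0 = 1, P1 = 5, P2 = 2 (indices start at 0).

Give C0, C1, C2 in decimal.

ECB encryption: C_i = E(K, P_i).
C0: E(K, 1) = 8.
C1: E(K, 5) = 12.
C2: E(K, 2) = 9.

C0 = 8, C1 = 12, C2 = 9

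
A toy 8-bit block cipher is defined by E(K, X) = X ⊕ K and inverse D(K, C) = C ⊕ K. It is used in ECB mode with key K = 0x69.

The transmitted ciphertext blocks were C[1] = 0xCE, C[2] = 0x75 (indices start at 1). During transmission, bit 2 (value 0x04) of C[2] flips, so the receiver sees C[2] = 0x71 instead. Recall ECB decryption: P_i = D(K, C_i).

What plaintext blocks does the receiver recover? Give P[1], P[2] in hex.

Only C[2] changed, to 0x71. In ECB, a change in C_i affects only P_i. Decrypting the received ciphertext:
P[1]: D(K, 0xCE) = 0xA7.
P[2]: D(K, 0x71) = 0x18.
Blocks that differ from the original plaintext: P[2].

P[1] = 0xA7, P[2] = 0x18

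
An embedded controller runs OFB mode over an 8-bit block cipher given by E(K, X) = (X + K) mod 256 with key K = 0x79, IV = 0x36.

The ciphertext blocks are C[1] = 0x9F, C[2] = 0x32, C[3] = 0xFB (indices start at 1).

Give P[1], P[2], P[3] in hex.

P[1] = 0x30, P[2] = 0x1A, P[3] = 0x5A

OFB decryption: S_i = E(K, S_{i−1}) with S_{0} = IV; P_i = C_i ⊕ S_i.
P[1]: S = E(K, 0x36) = 0xAF; 0x9F ⊕ 0xAF = 0x30.
P[2]: S = E(K, 0xAF) = 0x28; 0x32 ⊕ 0x28 = 0x1A.
P[3]: S = E(K, 0x28) = 0xA1; 0xFB ⊕ 0xA1 = 0x5A.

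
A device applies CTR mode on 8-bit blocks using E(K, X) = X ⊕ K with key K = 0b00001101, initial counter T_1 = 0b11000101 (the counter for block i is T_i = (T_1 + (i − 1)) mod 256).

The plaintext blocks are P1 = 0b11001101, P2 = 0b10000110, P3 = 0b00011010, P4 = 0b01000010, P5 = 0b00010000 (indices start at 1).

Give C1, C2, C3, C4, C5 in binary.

CTR encryption: S_i = E(K, T_i) where T_i is the counter for block i; C_i = P_i ⊕ S_i.
C1: T = 0b11000101, S = E(K, T) = 0b11001000; 0b11001101 ⊕ 0b11001000 = 0b00000101.
C2: T = 0b11000110, S = E(K, T) = 0b11001011; 0b10000110 ⊕ 0b11001011 = 0b01001101.
C3: T = 0b11000111, S = E(K, T) = 0b11001010; 0b00011010 ⊕ 0b11001010 = 0b11010000.
C4: T = 0b11001000, S = E(K, T) = 0b11000101; 0b01000010 ⊕ 0b11000101 = 0b10000111.
C5: T = 0b11001001, S = E(K, T) = 0b11000100; 0b00010000 ⊕ 0b11000100 = 0b11010100.

C1 = 0b00000101, C2 = 0b01001101, C3 = 0b11010000, C4 = 0b10000111, C5 = 0b11010100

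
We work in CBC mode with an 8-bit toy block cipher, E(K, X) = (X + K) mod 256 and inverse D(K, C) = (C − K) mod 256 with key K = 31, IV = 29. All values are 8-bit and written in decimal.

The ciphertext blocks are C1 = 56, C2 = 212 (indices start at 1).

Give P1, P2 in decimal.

CBC decryption: P_i = D(K, C_i) ⊕ C_{i−1}, with C_{0} = IV.
P1: D(K, 56) = 25; 25 ⊕ 29 = 4.
P2: D(K, 212) = 181; 181 ⊕ 56 = 141.

P1 = 4, P2 = 141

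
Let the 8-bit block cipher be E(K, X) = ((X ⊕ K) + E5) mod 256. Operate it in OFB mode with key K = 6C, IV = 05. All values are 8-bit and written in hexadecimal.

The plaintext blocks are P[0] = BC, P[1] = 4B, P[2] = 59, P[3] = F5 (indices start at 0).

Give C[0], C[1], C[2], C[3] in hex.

OFB encryption: S_i = E(K, S_{i−1}) with S_{−1} = IV; C_i = P_i ⊕ S_i.
C[0]: S = E(K, 05) = 4E; BC ⊕ 4E = F2.
C[1]: S = E(K, 4E) = 07; 4B ⊕ 07 = 4C.
C[2]: S = E(K, 07) = 50; 59 ⊕ 50 = 09.
C[3]: S = E(K, 50) = 21; F5 ⊕ 21 = D4.

C[0] = F2, C[1] = 4C, C[2] = 09, C[3] = D4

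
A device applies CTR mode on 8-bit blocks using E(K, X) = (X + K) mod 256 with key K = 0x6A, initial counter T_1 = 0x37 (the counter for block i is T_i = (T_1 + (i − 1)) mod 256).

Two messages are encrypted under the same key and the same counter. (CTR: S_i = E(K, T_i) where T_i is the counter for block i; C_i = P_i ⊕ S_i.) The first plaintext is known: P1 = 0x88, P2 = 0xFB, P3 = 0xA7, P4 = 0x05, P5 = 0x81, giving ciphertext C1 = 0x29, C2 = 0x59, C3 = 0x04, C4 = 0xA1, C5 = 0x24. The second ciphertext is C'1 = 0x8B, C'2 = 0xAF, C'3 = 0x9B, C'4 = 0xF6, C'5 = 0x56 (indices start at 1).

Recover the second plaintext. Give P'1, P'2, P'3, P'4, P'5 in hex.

P'1 = 0x2A, P'2 = 0x0D, P'3 = 0x38, P'4 = 0x52, P'5 = 0xF3

In CTR with a reused counter, both messages share the same keystream S_i, so C_i ⊕ C'_i = P_i ⊕ P'_i and thus P'_i = P_i ⊕ C_i ⊕ C'_i.
P'1: 0x88 ⊕ 0x29 ⊕ 0x8B = 0x2A.
P'2: 0xFB ⊕ 0x59 ⊕ 0xAF = 0x0D.
P'3: 0xA7 ⊕ 0x04 ⊕ 0x9B = 0x38.
P'4: 0x05 ⊕ 0xA1 ⊕ 0xF6 = 0x52.
P'5: 0x81 ⊕ 0x24 ⊕ 0x56 = 0xF3.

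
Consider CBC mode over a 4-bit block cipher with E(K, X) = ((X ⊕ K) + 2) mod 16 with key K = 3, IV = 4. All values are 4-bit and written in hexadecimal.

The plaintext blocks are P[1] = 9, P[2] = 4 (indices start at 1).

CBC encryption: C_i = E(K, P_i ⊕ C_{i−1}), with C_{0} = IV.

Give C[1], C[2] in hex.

C[1]: P[1] ⊕ 4 = D; E(K, D) = 0.
C[2]: P[2] ⊕ 0 = 4; E(K, 4) = 9.

C[1] = 0, C[2] = 9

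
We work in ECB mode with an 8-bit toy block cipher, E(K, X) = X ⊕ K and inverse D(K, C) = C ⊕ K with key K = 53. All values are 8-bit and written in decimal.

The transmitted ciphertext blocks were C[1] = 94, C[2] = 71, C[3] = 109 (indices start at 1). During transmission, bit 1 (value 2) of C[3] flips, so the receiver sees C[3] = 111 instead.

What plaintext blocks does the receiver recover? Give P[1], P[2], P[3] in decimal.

ECB decryption: P_i = D(K, C_i).
Only C[3] changed, to 111. In ECB, a change in C_i affects only P_i. Decrypting the received ciphertext:
P[1]: D(K, 94) = 107.
P[2]: D(K, 71) = 114.
P[3]: D(K, 111) = 90.
Blocks that differ from the original plaintext: P[3].

P[1] = 107, P[2] = 114, P[3] = 90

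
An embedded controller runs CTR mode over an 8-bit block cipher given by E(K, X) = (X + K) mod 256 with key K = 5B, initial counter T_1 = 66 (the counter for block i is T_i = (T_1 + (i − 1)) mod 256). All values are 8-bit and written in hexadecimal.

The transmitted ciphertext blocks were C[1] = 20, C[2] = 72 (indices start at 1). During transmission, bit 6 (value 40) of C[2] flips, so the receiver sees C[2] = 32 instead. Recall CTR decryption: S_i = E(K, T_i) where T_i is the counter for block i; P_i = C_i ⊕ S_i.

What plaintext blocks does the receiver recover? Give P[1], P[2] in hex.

Only C[2] changed, to 32. In CTR, a change in C_i flips the same bit in P_i only; the keystream is unaffected. Decrypting the received ciphertext:
P[1]: T = 66, S = E(K, T) = C1; 20 ⊕ C1 = E1.
P[2]: T = 67, S = E(K, T) = C2; 32 ⊕ C2 = F0.
Blocks that differ from the original plaintext: P[2].

P[1] = E1, P[2] = F0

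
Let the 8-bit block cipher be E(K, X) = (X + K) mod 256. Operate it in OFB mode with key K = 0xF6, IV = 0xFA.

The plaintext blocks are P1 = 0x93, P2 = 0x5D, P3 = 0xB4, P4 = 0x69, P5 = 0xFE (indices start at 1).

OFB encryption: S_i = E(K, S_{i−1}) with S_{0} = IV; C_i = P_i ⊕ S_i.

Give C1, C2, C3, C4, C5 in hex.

C1 = 0x63, C2 = 0xBB, C3 = 0x68, C4 = 0xBB, C5 = 0x36

C1: S = E(K, 0xFA) = 0xF0; 0x93 ⊕ 0xF0 = 0x63.
C2: S = E(K, 0xF0) = 0xE6; 0x5D ⊕ 0xE6 = 0xBB.
C3: S = E(K, 0xE6) = 0xDC; 0xB4 ⊕ 0xDC = 0x68.
C4: S = E(K, 0xDC) = 0xD2; 0x69 ⊕ 0xD2 = 0xBB.
C5: S = E(K, 0xD2) = 0xC8; 0xFE ⊕ 0xC8 = 0x36.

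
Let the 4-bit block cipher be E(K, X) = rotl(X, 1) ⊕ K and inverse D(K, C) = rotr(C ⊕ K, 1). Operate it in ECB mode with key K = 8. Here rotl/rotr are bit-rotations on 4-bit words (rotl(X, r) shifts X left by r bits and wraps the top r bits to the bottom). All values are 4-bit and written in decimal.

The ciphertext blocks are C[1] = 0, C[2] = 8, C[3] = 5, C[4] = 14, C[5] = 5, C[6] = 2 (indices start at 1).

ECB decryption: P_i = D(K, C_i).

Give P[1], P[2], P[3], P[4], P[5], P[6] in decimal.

P[1]: D(K, 0) = 4.
P[2]: D(K, 8) = 0.
P[3]: D(K, 5) = 14.
P[4]: D(K, 14) = 3.
P[5]: D(K, 5) = 14.
P[6]: D(K, 2) = 5.

P[1] = 4, P[2] = 0, P[3] = 14, P[4] = 3, P[5] = 14, P[6] = 5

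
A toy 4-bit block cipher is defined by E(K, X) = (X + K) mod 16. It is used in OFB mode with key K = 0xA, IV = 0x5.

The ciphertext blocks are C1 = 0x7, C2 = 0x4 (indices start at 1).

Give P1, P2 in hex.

P1 = 0x8, P2 = 0xD

OFB decryption: S_i = E(K, S_{i−1}) with S_{0} = IV; P_i = C_i ⊕ S_i.
P1: S = E(K, 0x5) = 0xF; 0x7 ⊕ 0xF = 0x8.
P2: S = E(K, 0xF) = 0x9; 0x4 ⊕ 0x9 = 0xD.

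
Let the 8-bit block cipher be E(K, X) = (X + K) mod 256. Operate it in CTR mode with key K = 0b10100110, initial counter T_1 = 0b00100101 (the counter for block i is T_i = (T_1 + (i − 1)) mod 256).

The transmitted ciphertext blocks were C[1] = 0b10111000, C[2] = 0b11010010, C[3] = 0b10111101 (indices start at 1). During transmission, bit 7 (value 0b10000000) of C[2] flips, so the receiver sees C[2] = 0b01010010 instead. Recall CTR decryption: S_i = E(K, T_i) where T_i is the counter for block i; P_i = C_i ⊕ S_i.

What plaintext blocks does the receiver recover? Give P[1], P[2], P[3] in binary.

P[1] = 0b01110011, P[2] = 0b10011110, P[3] = 0b01110000

Only C[2] changed, to 0b01010010. In CTR, a change in C_i flips the same bit in P_i only; the keystream is unaffected. Decrypting the received ciphertext:
P[1]: T = 0b00100101, S = E(K, T) = 0b11001011; 0b10111000 ⊕ 0b11001011 = 0b01110011.
P[2]: T = 0b00100110, S = E(K, T) = 0b11001100; 0b01010010 ⊕ 0b11001100 = 0b10011110.
P[3]: T = 0b00100111, S = E(K, T) = 0b11001101; 0b10111101 ⊕ 0b11001101 = 0b01110000.
Blocks that differ from the original plaintext: P[2].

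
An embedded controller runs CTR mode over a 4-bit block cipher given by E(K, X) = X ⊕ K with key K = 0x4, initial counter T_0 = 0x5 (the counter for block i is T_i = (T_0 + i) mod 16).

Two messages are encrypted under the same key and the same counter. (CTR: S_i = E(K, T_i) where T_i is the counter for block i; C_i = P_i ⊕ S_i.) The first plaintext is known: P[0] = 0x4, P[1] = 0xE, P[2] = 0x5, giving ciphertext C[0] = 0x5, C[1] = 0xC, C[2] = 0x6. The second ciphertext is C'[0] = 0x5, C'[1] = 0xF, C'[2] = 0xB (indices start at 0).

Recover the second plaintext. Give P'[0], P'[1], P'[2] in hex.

In CTR with a reused counter, both messages share the same keystream S_i, so C_i ⊕ C'_i = P_i ⊕ P'_i and thus P'_i = P_i ⊕ C_i ⊕ C'_i.
P'[0]: 0x4 ⊕ 0x5 ⊕ 0x5 = 0x4.
P'[1]: 0xE ⊕ 0xC ⊕ 0xF = 0xD.
P'[2]: 0x5 ⊕ 0x6 ⊕ 0xB = 0x8.

P'[0] = 0x4, P'[1] = 0xD, P'[2] = 0x8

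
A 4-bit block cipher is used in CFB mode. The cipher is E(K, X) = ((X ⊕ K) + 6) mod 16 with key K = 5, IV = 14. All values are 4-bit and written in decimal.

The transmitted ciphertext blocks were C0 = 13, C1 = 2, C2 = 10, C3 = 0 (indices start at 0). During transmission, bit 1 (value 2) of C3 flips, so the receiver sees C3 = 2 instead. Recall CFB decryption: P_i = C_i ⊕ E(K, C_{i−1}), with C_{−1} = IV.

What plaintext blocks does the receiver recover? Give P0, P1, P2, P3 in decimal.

Only C3 changed, to 2. In CFB, a change in C_i flips the same bit in P_i and garbles P_{i+1}. Decrypting the received ciphertext:
P0: E(K, 14) = 1; 13 ⊕ 1 = 12.
P1: E(K, 13) = 14; 2 ⊕ 14 = 12.
P2: E(K, 2) = 13; 10 ⊕ 13 = 7.
P3: E(K, 10) = 5; 2 ⊕ 5 = 7.
Blocks that differ from the original plaintext: P3.

P0 = 12, P1 = 12, P2 = 7, P3 = 7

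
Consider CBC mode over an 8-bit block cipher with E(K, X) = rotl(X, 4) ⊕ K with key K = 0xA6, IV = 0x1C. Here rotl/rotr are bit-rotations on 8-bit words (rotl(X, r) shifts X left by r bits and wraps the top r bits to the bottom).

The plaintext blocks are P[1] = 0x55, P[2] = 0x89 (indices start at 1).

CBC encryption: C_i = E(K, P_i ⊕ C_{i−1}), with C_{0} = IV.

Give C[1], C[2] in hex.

C[1] = 0x32, C[2] = 0x1D

C[1]: P[1] ⊕ 0x1C = 0x49; E(K, 0x49) = 0x32.
C[2]: P[2] ⊕ 0x32 = 0xBB; E(K, 0xBB) = 0x1D.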